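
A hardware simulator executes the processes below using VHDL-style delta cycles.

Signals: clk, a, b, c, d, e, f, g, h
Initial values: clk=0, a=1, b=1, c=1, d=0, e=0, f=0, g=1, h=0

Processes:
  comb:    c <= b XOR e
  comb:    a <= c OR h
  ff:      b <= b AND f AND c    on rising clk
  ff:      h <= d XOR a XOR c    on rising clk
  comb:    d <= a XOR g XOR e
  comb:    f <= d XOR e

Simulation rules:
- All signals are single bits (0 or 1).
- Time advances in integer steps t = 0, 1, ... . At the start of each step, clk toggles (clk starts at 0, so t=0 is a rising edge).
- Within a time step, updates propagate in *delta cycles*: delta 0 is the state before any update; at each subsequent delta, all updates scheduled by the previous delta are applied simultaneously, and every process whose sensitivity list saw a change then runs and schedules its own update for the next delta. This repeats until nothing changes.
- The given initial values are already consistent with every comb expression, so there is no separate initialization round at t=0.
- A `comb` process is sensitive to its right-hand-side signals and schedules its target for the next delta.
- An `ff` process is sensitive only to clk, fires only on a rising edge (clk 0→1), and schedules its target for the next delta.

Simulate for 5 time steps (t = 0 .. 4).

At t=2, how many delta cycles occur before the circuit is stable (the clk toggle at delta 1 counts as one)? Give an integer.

[bits: d,h,g,clk,e,b,a,f,c]
t=0: Δ0=001001101 Δ1=001101101 Δ2=001100101 Δ3=001100100 Δ4=001100000 Δ5=101100000 Δ6=101100010 | 6Δ
t=1: Δ0=101100010 Δ1=101000010 | 1Δ
t=2: Δ0=101000010 Δ1=101100010 Δ2=111100010 Δ3=111100110 Δ4=011100110 Δ5=011100100 | 5Δ
t=3: Δ0=011100100 Δ1=011000100 | 1Δ
t=4: Δ0=011000100 Δ1=011100100 | 1Δ

5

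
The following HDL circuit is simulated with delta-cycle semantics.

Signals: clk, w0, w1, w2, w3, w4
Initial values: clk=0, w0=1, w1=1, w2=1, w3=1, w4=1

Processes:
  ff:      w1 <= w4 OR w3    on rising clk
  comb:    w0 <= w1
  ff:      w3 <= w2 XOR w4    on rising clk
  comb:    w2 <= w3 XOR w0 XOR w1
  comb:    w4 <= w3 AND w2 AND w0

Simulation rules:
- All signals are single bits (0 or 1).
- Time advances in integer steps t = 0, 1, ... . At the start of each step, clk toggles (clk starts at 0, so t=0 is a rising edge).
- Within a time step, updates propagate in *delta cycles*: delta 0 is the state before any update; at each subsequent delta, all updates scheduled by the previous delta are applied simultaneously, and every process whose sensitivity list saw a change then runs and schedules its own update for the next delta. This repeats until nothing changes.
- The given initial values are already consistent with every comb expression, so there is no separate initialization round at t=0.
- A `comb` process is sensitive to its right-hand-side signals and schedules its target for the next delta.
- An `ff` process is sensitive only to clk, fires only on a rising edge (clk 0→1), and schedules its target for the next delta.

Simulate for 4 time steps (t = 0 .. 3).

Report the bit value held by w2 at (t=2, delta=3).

1

t=0 Δ0: w1=1 w0=1 w4=1 w2=1 clk=0 w3=1
  Δ1: clk:0→1
  Δ2: w3:1→0
  Δ3: w4:1→0, w2:1→0
  (3Δ to stable)
t=1 Δ0: w1=1 w0=1 w4=0 w2=0 clk=1 w3=0
  Δ1: clk:1→0
  (1Δ to stable)
t=2 Δ0: w1=1 w0=1 w4=0 w2=0 clk=0 w3=0
  Δ1: clk:0→1
  Δ2: w1:1→0
  Δ3: w0:1→0, w2:0→1
  Δ4: w2:1→0
  (4Δ to stable)
t=3 Δ0: w1=0 w0=0 w4=0 w2=0 clk=1 w3=0
  Δ1: clk:1→0
  (1Δ to stable)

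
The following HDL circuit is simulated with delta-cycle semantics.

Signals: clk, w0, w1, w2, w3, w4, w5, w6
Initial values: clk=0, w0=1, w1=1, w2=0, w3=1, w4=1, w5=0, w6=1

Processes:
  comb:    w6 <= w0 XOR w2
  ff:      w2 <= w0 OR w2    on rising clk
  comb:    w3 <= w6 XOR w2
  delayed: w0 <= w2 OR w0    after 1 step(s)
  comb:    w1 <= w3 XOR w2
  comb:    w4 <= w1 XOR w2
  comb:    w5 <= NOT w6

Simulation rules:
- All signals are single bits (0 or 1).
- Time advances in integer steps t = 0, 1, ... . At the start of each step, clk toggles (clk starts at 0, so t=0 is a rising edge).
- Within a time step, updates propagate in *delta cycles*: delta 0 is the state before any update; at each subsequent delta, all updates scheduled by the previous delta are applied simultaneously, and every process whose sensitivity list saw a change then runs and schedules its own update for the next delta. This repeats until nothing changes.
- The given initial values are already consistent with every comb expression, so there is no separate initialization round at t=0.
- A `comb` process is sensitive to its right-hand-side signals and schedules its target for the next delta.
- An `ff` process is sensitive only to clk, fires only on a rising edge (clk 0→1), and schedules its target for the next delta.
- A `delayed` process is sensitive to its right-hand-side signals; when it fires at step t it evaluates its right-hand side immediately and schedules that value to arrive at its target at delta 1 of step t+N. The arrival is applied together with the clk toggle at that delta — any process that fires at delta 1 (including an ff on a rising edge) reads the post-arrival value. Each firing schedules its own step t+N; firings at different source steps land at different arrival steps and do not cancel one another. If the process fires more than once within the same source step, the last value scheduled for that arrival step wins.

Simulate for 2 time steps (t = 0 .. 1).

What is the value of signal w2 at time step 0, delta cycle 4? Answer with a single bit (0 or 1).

1

[bits: w4,w3,w6,w5,w2,w1,w0,clk]
t=0: Δ0=11100110 Δ1=11100111 Δ2=11101111 Δ3=00001011 Δ4=11011111 Δ5=01011011 Δ6=11011011 | 6Δ
t=1: Δ0=11011011 Δ1=11011010 | 1Δ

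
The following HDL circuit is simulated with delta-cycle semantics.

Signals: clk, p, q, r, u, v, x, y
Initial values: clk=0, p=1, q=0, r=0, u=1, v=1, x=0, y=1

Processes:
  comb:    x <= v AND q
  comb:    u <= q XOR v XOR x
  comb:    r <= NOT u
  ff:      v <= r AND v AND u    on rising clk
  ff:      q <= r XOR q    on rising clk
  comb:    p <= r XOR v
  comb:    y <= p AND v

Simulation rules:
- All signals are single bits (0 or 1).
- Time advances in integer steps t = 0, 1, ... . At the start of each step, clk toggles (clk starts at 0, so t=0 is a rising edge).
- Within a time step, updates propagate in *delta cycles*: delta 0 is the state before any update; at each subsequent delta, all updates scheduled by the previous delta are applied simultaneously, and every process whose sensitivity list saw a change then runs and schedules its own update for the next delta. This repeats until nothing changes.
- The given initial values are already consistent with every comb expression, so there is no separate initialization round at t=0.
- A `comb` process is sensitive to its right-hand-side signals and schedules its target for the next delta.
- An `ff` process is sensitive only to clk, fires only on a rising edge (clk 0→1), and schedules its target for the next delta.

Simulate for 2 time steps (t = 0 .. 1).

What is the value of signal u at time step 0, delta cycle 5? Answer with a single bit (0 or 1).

t=0 Δ0: r=0 x=0 q=0 y=1 p=1 v=1 clk=0 u=1
  Δ1: clk:0→1
  Δ2: v:1→0
  Δ3: y:1→0, p:1→0, u:1→0
  Δ4: r:0→1
  Δ5: p:0→1
  (5Δ to stable)
t=1 Δ0: r=1 x=0 q=0 y=0 p=1 v=0 clk=1 u=0
  Δ1: clk:1→0
  (1Δ to stable)

0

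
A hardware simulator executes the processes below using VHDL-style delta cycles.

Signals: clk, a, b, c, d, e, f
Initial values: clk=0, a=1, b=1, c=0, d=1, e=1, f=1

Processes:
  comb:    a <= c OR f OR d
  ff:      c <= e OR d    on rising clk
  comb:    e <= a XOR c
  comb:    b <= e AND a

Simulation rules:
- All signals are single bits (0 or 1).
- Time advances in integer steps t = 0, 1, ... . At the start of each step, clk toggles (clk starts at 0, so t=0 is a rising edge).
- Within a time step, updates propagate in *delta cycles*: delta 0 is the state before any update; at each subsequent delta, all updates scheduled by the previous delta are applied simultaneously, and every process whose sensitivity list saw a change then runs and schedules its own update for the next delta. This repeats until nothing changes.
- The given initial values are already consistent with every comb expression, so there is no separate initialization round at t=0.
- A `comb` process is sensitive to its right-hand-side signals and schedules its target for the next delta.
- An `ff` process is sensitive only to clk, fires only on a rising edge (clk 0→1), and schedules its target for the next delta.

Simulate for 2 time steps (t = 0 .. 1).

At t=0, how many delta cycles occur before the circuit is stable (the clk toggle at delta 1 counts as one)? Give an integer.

4

t=0 Δ0: f=1 a=1 c=0 clk=0 d=1 b=1 e=1
  Δ1: clk:0→1
  Δ2: c:0→1
  Δ3: e:1→0
  Δ4: b:1→0
  (4Δ to stable)
t=1 Δ0: f=1 a=1 c=1 clk=1 d=1 b=0 e=0
  Δ1: clk:1→0
  (1Δ to stable)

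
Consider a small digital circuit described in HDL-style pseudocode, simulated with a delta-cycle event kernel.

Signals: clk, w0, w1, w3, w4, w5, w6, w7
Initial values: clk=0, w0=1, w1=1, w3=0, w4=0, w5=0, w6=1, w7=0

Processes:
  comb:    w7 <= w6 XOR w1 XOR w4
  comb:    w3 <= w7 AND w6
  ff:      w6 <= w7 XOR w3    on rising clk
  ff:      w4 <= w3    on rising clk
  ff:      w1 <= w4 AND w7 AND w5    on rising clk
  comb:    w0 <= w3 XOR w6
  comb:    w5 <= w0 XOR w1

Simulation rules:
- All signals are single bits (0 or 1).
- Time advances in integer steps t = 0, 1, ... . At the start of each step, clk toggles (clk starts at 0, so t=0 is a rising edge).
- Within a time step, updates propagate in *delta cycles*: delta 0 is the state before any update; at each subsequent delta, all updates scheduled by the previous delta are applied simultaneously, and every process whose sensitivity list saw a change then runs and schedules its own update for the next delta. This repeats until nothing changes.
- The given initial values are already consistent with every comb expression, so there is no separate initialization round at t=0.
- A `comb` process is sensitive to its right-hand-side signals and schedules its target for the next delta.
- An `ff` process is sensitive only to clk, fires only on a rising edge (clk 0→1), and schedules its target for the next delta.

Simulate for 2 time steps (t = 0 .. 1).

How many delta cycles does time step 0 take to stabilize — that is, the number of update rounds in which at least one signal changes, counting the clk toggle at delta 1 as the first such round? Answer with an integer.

4

t0.Δ0 w7=0 w6=1 w0=1 clk=0 w3=0 w5=0 w1=1 w4=0
t0.Δ1 w7=0 w6=1 w0=1 clk=1 w3=0 w5=0 w1=1 w4=0
t0.Δ2 w7=0 w6=0 w0=1 clk=1 w3=0 w5=0 w1=0 w4=0
t0.Δ3 w7=0 w6=0 w0=0 clk=1 w3=0 w5=1 w1=0 w4=0
t0.Δ4 w7=0 w6=0 w0=0 clk=1 w3=0 w5=0 w1=0 w4=0
t1.Δ0 w7=0 w6=0 w0=0 clk=1 w3=0 w5=0 w1=0 w4=0
t1.Δ1 w7=0 w6=0 w0=0 clk=0 w3=0 w5=0 w1=0 w4=0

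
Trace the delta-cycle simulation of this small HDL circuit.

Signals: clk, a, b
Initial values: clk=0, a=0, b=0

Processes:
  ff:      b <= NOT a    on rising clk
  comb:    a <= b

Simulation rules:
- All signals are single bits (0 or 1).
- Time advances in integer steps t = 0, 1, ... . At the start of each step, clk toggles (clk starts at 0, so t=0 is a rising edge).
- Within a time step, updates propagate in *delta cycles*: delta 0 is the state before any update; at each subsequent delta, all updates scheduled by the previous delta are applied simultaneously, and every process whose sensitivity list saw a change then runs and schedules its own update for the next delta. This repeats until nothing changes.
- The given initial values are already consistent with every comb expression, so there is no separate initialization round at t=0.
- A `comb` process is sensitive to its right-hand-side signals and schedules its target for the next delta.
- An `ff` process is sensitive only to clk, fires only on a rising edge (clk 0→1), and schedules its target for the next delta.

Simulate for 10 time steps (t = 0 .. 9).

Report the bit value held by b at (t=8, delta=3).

t0.Δ0 clk=0 b=0 a=0
t0.Δ1 clk=1 b=0 a=0
t0.Δ2 clk=1 b=1 a=0
t0.Δ3 clk=1 b=1 a=1
t1.Δ0 clk=1 b=1 a=1
t1.Δ1 clk=0 b=1 a=1
t2.Δ0 clk=0 b=1 a=1
t2.Δ1 clk=1 b=1 a=1
t2.Δ2 clk=1 b=0 a=1
t2.Δ3 clk=1 b=0 a=0
t3.Δ0 clk=1 b=0 a=0
t3.Δ1 clk=0 b=0 a=0
t4.Δ0 clk=0 b=0 a=0
t4.Δ1 clk=1 b=0 a=0
t4.Δ2 clk=1 b=1 a=0
t4.Δ3 clk=1 b=1 a=1
t5.Δ0 clk=1 b=1 a=1
t5.Δ1 clk=0 b=1 a=1
t6.Δ0 clk=0 b=1 a=1
t6.Δ1 clk=1 b=1 a=1
t6.Δ2 clk=1 b=0 a=1
t6.Δ3 clk=1 b=0 a=0
t7.Δ0 clk=1 b=0 a=0
t7.Δ1 clk=0 b=0 a=0
t8.Δ0 clk=0 b=0 a=0
t8.Δ1 clk=1 b=0 a=0
t8.Δ2 clk=1 b=1 a=0
t8.Δ3 clk=1 b=1 a=1
t9.Δ0 clk=1 b=1 a=1
t9.Δ1 clk=0 b=1 a=1

1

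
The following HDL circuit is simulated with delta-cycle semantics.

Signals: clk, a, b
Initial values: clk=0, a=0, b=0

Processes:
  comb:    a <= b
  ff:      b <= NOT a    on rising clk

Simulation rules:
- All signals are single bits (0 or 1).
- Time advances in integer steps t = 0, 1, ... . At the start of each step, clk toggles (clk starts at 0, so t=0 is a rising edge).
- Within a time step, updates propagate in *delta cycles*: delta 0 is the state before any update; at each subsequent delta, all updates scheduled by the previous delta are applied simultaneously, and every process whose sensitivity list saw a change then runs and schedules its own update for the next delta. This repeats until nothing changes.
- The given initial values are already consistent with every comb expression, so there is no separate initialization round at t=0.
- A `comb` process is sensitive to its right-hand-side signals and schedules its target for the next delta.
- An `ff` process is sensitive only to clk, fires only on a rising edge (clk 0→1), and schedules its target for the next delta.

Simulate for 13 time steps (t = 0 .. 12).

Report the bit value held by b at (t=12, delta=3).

1

t=0 Δ0: a=0 b=0 clk=0
  Δ1: clk:0→1
  Δ2: b:0→1
  Δ3: a:0→1
  (3Δ to stable)
t=1 Δ0: a=1 b=1 clk=1
  Δ1: clk:1→0
  (1Δ to stable)
t=2 Δ0: a=1 b=1 clk=0
  Δ1: clk:0→1
  Δ2: b:1→0
  Δ3: a:1→0
  (3Δ to stable)
t=3 Δ0: a=0 b=0 clk=1
  Δ1: clk:1→0
  (1Δ to stable)
t=4 Δ0: a=0 b=0 clk=0
  Δ1: clk:0→1
  Δ2: b:0→1
  Δ3: a:0→1
  (3Δ to stable)
t=5 Δ0: a=1 b=1 clk=1
  Δ1: clk:1→0
  (1Δ to stable)
t=6 Δ0: a=1 b=1 clk=0
  Δ1: clk:0→1
  Δ2: b:1→0
  Δ3: a:1→0
  (3Δ to stable)
t=7 Δ0: a=0 b=0 clk=1
  Δ1: clk:1→0
  (1Δ to stable)
t=8 Δ0: a=0 b=0 clk=0
  Δ1: clk:0→1
  Δ2: b:0→1
  Δ3: a:0→1
  (3Δ to stable)
t=9 Δ0: a=1 b=1 clk=1
  Δ1: clk:1→0
  (1Δ to stable)
t=10 Δ0: a=1 b=1 clk=0
  Δ1: clk:0→1
  Δ2: b:1→0
  Δ3: a:1→0
  (3Δ to stable)
t=11 Δ0: a=0 b=0 clk=1
  Δ1: clk:1→0
  (1Δ to stable)
t=12 Δ0: a=0 b=0 clk=0
  Δ1: clk:0→1
  Δ2: b:0→1
  Δ3: a:0→1
  (3Δ to stable)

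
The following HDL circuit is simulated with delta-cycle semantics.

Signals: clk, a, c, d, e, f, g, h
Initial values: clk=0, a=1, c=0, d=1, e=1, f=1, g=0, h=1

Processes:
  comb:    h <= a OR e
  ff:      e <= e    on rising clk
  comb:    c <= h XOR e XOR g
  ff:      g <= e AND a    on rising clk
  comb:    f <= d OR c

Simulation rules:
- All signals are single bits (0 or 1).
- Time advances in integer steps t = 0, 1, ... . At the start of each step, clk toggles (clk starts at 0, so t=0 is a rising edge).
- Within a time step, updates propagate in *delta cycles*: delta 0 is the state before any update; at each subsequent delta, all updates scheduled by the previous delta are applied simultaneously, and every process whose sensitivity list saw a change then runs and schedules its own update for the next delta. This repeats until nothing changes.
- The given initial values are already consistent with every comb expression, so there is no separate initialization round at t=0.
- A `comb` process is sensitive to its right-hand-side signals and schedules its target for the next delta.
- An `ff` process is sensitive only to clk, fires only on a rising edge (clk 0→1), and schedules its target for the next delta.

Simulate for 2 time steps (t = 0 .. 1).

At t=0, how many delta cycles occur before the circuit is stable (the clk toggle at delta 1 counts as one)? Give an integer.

t=0 Δ0: f=1 h=1 c=0 g=0 e=1 d=1 a=1 clk=0
  Δ1: clk:0→1
  Δ2: g:0→1
  Δ3: c:0→1
  (3Δ to stable)
t=1 Δ0: f=1 h=1 c=1 g=1 e=1 d=1 a=1 clk=1
  Δ1: clk:1→0
  (1Δ to stable)

3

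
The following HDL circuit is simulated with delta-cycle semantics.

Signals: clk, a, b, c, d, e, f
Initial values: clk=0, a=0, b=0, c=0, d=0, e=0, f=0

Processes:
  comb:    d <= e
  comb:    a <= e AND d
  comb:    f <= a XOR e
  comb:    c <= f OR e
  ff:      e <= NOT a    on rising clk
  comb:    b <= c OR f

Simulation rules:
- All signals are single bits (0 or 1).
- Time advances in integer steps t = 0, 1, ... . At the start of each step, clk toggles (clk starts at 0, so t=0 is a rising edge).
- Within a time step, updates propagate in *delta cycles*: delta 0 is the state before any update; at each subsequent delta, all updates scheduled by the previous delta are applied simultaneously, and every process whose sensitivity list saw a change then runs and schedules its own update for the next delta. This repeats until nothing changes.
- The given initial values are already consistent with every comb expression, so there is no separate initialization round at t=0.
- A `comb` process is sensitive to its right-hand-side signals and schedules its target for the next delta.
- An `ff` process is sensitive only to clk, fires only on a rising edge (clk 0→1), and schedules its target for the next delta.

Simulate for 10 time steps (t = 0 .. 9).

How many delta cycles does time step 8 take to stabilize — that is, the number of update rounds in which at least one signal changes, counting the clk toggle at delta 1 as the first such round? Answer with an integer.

5

t0.Δ0 e=0 a=0 d=0 clk=0 b=0 c=0 f=0
t0.Δ1 e=0 a=0 d=0 clk=1 b=0 c=0 f=0
t0.Δ2 e=1 a=0 d=0 clk=1 b=0 c=0 f=0
t0.Δ3 e=1 a=0 d=1 clk=1 b=0 c=1 f=1
t0.Δ4 e=1 a=1 d=1 clk=1 b=1 c=1 f=1
t0.Δ5 e=1 a=1 d=1 clk=1 b=1 c=1 f=0
t1.Δ0 e=1 a=1 d=1 clk=1 b=1 c=1 f=0
t1.Δ1 e=1 a=1 d=1 clk=0 b=1 c=1 f=0
t2.Δ0 e=1 a=1 d=1 clk=0 b=1 c=1 f=0
t2.Δ1 e=1 a=1 d=1 clk=1 b=1 c=1 f=0
t2.Δ2 e=0 a=1 d=1 clk=1 b=1 c=1 f=0
t2.Δ3 e=0 a=0 d=0 clk=1 b=1 c=0 f=1
t2.Δ4 e=0 a=0 d=0 clk=1 b=1 c=1 f=0
t2.Δ5 e=0 a=0 d=0 clk=1 b=1 c=0 f=0
t2.Δ6 e=0 a=0 d=0 clk=1 b=0 c=0 f=0
t3.Δ0 e=0 a=0 d=0 clk=1 b=0 c=0 f=0
t3.Δ1 e=0 a=0 d=0 clk=0 b=0 c=0 f=0
t4.Δ0 e=0 a=0 d=0 clk=0 b=0 c=0 f=0
t4.Δ1 e=0 a=0 d=0 clk=1 b=0 c=0 f=0
t4.Δ2 e=1 a=0 d=0 clk=1 b=0 c=0 f=0
t4.Δ3 e=1 a=0 d=1 clk=1 b=0 c=1 f=1
t4.Δ4 e=1 a=1 d=1 clk=1 b=1 c=1 f=1
t4.Δ5 e=1 a=1 d=1 clk=1 b=1 c=1 f=0
t5.Δ0 e=1 a=1 d=1 clk=1 b=1 c=1 f=0
t5.Δ1 e=1 a=1 d=1 clk=0 b=1 c=1 f=0
t6.Δ0 e=1 a=1 d=1 clk=0 b=1 c=1 f=0
t6.Δ1 e=1 a=1 d=1 clk=1 b=1 c=1 f=0
t6.Δ2 e=0 a=1 d=1 clk=1 b=1 c=1 f=0
t6.Δ3 e=0 a=0 d=0 clk=1 b=1 c=0 f=1
t6.Δ4 e=0 a=0 d=0 clk=1 b=1 c=1 f=0
t6.Δ5 e=0 a=0 d=0 clk=1 b=1 c=0 f=0
t6.Δ6 e=0 a=0 d=0 clk=1 b=0 c=0 f=0
t7.Δ0 e=0 a=0 d=0 clk=1 b=0 c=0 f=0
t7.Δ1 e=0 a=0 d=0 clk=0 b=0 c=0 f=0
t8.Δ0 e=0 a=0 d=0 clk=0 b=0 c=0 f=0
t8.Δ1 e=0 a=0 d=0 clk=1 b=0 c=0 f=0
t8.Δ2 e=1 a=0 d=0 clk=1 b=0 c=0 f=0
t8.Δ3 e=1 a=0 d=1 clk=1 b=0 c=1 f=1
t8.Δ4 e=1 a=1 d=1 clk=1 b=1 c=1 f=1
t8.Δ5 e=1 a=1 d=1 clk=1 b=1 c=1 f=0
t9.Δ0 e=1 a=1 d=1 clk=1 b=1 c=1 f=0
t9.Δ1 e=1 a=1 d=1 clk=0 b=1 c=1 f=0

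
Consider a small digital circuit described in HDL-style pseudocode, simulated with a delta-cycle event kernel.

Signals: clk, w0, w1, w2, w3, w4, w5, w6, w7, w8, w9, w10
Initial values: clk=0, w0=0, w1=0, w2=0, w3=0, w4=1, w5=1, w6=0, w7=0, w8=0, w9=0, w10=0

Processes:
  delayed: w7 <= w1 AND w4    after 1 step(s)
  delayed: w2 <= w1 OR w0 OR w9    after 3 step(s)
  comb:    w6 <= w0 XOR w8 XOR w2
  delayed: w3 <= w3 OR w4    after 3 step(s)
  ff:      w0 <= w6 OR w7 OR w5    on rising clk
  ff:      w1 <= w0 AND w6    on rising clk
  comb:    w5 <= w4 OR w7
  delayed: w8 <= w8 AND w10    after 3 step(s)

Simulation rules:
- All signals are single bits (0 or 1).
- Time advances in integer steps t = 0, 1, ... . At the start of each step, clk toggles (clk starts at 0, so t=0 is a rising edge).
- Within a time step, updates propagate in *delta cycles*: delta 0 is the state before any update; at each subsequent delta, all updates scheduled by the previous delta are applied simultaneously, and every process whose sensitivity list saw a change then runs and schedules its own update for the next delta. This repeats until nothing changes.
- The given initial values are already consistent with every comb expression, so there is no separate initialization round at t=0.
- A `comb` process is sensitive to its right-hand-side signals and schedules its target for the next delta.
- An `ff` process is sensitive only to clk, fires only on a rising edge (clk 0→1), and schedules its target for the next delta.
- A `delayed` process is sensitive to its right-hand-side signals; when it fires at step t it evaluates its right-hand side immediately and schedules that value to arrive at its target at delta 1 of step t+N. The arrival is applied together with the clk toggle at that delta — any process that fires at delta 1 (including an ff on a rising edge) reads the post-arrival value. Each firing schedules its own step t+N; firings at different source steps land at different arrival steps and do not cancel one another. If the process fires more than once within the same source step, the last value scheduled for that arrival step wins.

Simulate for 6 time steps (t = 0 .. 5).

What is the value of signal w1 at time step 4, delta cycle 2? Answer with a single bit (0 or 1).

0

t0.Δ0 w0=0 w1=0 w4=1 w2=0 w7=0 w5=1 w6=0 clk=0 w10=0 w8=0 w3=0 w9=0
t0.Δ1 w0=0 w1=0 w4=1 w2=0 w7=0 w5=1 w6=0 clk=1 w10=0 w8=0 w3=0 w9=0
t0.Δ2 w0=1 w1=0 w4=1 w2=0 w7=0 w5=1 w6=0 clk=1 w10=0 w8=0 w3=0 w9=0
t0.Δ3 w0=1 w1=0 w4=1 w2=0 w7=0 w5=1 w6=1 clk=1 w10=0 w8=0 w3=0 w9=0
t1.Δ0 w0=1 w1=0 w4=1 w2=0 w7=0 w5=1 w6=1 clk=1 w10=0 w8=0 w3=0 w9=0
t1.Δ1 w0=1 w1=0 w4=1 w2=0 w7=0 w5=1 w6=1 clk=0 w10=0 w8=0 w3=0 w9=0
t2.Δ0 w0=1 w1=0 w4=1 w2=0 w7=0 w5=1 w6=1 clk=0 w10=0 w8=0 w3=0 w9=0
t2.Δ1 w0=1 w1=0 w4=1 w2=0 w7=0 w5=1 w6=1 clk=1 w10=0 w8=0 w3=0 w9=0
t2.Δ2 w0=1 w1=1 w4=1 w2=0 w7=0 w5=1 w6=1 clk=1 w10=0 w8=0 w3=0 w9=0
t3.Δ0 w0=1 w1=1 w4=1 w2=0 w7=0 w5=1 w6=1 clk=1 w10=0 w8=0 w3=0 w9=0
t3.Δ1 w0=1 w1=1 w4=1 w2=1 w7=1 w5=1 w6=1 clk=0 w10=0 w8=0 w3=0 w9=0
t3.Δ2 w0=1 w1=1 w4=1 w2=1 w7=1 w5=1 w6=0 clk=0 w10=0 w8=0 w3=0 w9=0
t4.Δ0 w0=1 w1=1 w4=1 w2=1 w7=1 w5=1 w6=0 clk=0 w10=0 w8=0 w3=0 w9=0
t4.Δ1 w0=1 w1=1 w4=1 w2=1 w7=1 w5=1 w6=0 clk=1 w10=0 w8=0 w3=0 w9=0
t4.Δ2 w0=1 w1=0 w4=1 w2=1 w7=1 w5=1 w6=0 clk=1 w10=0 w8=0 w3=0 w9=0
t5.Δ0 w0=1 w1=0 w4=1 w2=1 w7=1 w5=1 w6=0 clk=1 w10=0 w8=0 w3=0 w9=0
t5.Δ1 w0=1 w1=0 w4=1 w2=1 w7=0 w5=1 w6=0 clk=0 w10=0 w8=0 w3=0 w9=0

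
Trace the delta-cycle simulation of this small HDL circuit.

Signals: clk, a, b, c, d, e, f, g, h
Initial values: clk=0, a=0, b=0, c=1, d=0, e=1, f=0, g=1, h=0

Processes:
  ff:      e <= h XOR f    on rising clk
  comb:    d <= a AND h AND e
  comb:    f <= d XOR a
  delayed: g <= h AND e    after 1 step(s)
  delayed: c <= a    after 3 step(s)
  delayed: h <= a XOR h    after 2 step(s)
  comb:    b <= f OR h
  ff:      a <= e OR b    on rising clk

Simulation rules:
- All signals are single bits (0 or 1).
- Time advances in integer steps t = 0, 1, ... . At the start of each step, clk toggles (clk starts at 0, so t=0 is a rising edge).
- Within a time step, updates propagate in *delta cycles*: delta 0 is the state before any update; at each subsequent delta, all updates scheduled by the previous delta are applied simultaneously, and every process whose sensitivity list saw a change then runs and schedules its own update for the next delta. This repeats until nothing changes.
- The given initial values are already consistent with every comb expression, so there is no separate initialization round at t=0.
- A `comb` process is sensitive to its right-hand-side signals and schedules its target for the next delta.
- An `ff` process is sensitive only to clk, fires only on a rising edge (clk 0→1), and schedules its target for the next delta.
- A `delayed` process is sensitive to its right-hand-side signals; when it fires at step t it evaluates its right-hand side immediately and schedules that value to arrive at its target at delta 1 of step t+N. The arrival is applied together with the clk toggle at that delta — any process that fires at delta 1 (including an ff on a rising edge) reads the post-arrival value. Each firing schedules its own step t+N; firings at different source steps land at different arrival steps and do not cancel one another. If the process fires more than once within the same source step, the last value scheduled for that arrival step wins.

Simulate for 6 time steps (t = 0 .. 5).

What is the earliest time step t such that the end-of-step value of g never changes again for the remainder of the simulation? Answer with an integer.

1

t0.Δ0 d=0 c=1 b=0 clk=0 e=1 g=1 h=0 f=0 a=0
t0.Δ1 d=0 c=1 b=0 clk=1 e=1 g=1 h=0 f=0 a=0
t0.Δ2 d=0 c=1 b=0 clk=1 e=0 g=1 h=0 f=0 a=1
t0.Δ3 d=0 c=1 b=0 clk=1 e=0 g=1 h=0 f=1 a=1
t0.Δ4 d=0 c=1 b=1 clk=1 e=0 g=1 h=0 f=1 a=1
t1.Δ0 d=0 c=1 b=1 clk=1 e=0 g=1 h=0 f=1 a=1
t1.Δ1 d=0 c=1 b=1 clk=0 e=0 g=0 h=0 f=1 a=1
t2.Δ0 d=0 c=1 b=1 clk=0 e=0 g=0 h=0 f=1 a=1
t2.Δ1 d=0 c=1 b=1 clk=1 e=0 g=0 h=1 f=1 a=1
t3.Δ0 d=0 c=1 b=1 clk=1 e=0 g=0 h=1 f=1 a=1
t3.Δ1 d=0 c=1 b=1 clk=0 e=0 g=0 h=1 f=1 a=1
t4.Δ0 d=0 c=1 b=1 clk=0 e=0 g=0 h=1 f=1 a=1
t4.Δ1 d=0 c=1 b=1 clk=1 e=0 g=0 h=0 f=1 a=1
t4.Δ2 d=0 c=1 b=1 clk=1 e=1 g=0 h=0 f=1 a=1
t5.Δ0 d=0 c=1 b=1 clk=1 e=1 g=0 h=0 f=1 a=1
t5.Δ1 d=0 c=1 b=1 clk=0 e=1 g=0 h=0 f=1 a=1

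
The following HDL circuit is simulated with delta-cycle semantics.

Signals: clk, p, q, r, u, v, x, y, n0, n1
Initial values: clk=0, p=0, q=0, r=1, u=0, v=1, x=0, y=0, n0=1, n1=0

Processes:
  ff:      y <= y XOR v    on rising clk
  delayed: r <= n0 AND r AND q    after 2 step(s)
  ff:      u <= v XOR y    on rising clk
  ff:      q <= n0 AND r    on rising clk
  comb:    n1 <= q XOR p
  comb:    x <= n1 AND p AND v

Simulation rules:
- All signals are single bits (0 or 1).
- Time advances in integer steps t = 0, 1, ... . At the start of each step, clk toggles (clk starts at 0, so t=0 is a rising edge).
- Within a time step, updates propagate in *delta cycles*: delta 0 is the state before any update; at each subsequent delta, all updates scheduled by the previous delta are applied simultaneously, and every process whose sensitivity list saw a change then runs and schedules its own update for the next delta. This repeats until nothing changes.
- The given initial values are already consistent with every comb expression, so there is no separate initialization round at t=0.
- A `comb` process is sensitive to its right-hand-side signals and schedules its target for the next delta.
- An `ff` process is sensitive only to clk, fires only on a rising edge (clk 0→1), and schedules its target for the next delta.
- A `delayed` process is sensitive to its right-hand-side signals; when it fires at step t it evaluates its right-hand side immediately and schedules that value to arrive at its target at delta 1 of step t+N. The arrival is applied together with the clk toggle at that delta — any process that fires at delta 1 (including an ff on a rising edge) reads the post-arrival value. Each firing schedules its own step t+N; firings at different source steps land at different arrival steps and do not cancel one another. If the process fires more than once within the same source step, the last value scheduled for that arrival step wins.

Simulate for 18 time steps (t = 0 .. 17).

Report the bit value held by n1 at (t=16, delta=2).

1

[bits: v,n0,n1,y,p,clk,x,q,u,r]
t=0: Δ0=1100000001 Δ1=1100010001 Δ2=1101010111 Δ3=1111010111 | 3Δ
t=1: Δ0=1111010111 Δ1=1111000111 | 1Δ
t=2: Δ0=1111000111 Δ1=1111010111 Δ2=1110010101 | 2Δ
t=3: Δ0=1110010101 Δ1=1110000101 | 1Δ
t=4: Δ0=1110000101 Δ1=1110010101 Δ2=1111010111 | 2Δ
t=5: Δ0=1111010111 Δ1=1111000111 | 1Δ
t=6: Δ0=1111000111 Δ1=1111010111 Δ2=1110010101 | 2Δ
t=7: Δ0=1110010101 Δ1=1110000101 | 1Δ
t=8: Δ0=1110000101 Δ1=1110010101 Δ2=1111010111 | 2Δ
t=9: Δ0=1111010111 Δ1=1111000111 | 1Δ
t=10: Δ0=1111000111 Δ1=1111010111 Δ2=1110010101 | 2Δ
t=11: Δ0=1110010101 Δ1=1110000101 | 1Δ
t=12: Δ0=1110000101 Δ1=1110010101 Δ2=1111010111 | 2Δ
t=13: Δ0=1111010111 Δ1=1111000111 | 1Δ
t=14: Δ0=1111000111 Δ1=1111010111 Δ2=1110010101 | 2Δ
t=15: Δ0=1110010101 Δ1=1110000101 | 1Δ
t=16: Δ0=1110000101 Δ1=1110010101 Δ2=1111010111 | 2Δ
t=17: Δ0=1111010111 Δ1=1111000111 | 1Δ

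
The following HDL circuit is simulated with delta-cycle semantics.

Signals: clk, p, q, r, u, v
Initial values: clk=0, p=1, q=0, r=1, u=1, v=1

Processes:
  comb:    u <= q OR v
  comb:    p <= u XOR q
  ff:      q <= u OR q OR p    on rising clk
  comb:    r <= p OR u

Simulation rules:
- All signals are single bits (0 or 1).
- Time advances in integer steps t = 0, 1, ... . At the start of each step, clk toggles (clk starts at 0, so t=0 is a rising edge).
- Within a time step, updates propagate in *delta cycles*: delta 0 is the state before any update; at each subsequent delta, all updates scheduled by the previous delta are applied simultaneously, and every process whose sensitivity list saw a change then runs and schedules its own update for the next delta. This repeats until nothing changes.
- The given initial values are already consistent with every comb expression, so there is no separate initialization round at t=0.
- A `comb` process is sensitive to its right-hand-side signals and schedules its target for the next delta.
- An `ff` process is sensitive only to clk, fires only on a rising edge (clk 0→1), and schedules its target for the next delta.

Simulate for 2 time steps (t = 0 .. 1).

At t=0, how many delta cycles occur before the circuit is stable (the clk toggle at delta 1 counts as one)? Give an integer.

t=0 Δ0: v=1 u=1 clk=0 p=1 q=0 r=1
  Δ1: clk:0→1
  Δ2: q:0→1
  Δ3: p:1→0
  (3Δ to stable)
t=1 Δ0: v=1 u=1 clk=1 p=0 q=1 r=1
  Δ1: clk:1→0
  (1Δ to stable)

3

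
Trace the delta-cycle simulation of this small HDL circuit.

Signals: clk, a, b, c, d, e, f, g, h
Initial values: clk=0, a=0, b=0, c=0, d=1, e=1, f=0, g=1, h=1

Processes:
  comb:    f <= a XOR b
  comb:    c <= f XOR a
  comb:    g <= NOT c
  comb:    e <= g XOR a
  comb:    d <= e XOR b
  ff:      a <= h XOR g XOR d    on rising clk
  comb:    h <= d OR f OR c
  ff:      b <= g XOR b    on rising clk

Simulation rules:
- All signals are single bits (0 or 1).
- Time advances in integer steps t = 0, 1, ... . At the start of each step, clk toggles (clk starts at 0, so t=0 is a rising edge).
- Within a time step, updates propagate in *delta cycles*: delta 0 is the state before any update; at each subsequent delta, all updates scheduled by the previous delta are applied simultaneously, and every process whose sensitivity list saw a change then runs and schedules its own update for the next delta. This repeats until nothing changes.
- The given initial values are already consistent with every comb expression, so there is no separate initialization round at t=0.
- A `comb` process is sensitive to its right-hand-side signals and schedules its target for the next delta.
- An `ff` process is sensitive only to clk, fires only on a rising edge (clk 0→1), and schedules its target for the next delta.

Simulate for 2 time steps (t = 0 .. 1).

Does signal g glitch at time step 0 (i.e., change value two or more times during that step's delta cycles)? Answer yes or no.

no

t=0 Δ0: g=1 f=0 d=1 h=1 b=0 e=1 a=0 clk=0 c=0
  Δ1: clk:0→1
  Δ2: b:0→1, a:0→1
  Δ3: d:1→0, e:1→0, c:0→1
  Δ4: g:1→0, d:0→1
  Δ5: e:0→1
  Δ6: d:1→0
  (6Δ to stable)
t=1 Δ0: g=0 f=0 d=0 h=1 b=1 e=1 a=1 clk=1 c=1
  Δ1: clk:1→0
  (1Δ to stable)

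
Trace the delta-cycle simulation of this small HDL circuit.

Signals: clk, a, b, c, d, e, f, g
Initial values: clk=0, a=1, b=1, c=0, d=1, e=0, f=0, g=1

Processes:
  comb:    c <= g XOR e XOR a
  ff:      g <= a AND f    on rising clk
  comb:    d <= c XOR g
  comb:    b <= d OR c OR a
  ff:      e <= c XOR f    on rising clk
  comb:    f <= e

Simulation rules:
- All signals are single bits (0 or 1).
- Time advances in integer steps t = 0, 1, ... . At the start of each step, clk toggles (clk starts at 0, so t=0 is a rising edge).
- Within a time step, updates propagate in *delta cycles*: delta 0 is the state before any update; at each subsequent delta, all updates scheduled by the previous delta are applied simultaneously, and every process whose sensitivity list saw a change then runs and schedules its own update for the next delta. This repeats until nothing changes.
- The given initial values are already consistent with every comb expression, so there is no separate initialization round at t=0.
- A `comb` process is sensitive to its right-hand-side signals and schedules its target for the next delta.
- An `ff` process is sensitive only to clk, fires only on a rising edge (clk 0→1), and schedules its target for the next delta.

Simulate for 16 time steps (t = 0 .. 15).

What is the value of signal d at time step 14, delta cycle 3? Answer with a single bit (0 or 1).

0

[bits: g,c,clk,f,e,a,b,d]
t=0: Δ0=10000111 Δ1=10100111 Δ2=00100111 Δ3=01100110 Δ4=01100111 | 4Δ
t=1: Δ0=01100111 Δ1=01000111 | 1Δ
t=2: Δ0=01000111 Δ1=01100111 Δ2=01101111 Δ3=00111111 Δ4=00111110 | 4Δ
t=3: Δ0=00111110 Δ1=00011110 | 1Δ
t=4: Δ0=00011110 Δ1=00111110 Δ2=10111110 Δ3=11111111 Δ4=11111110 | 4Δ
t=5: Δ0=11111110 Δ1=11011110 | 1Δ
t=6: Δ0=11011110 Δ1=11111110 Δ2=11110110 Δ3=10100110 Δ4=10100111 | 4Δ
t=7: Δ0=10100111 Δ1=10000111 | 1Δ
t=8: Δ0=10000111 Δ1=10100111 Δ2=00100111 Δ3=01100110 Δ4=01100111 | 4Δ
t=9: Δ0=01100111 Δ1=01000111 | 1Δ
t=10: Δ0=01000111 Δ1=01100111 Δ2=01101111 Δ3=00111111 Δ4=00111110 | 4Δ
t=11: Δ0=00111110 Δ1=00011110 | 1Δ
t=12: Δ0=00011110 Δ1=00111110 Δ2=10111110 Δ3=11111111 Δ4=11111110 | 4Δ
t=13: Δ0=11111110 Δ1=11011110 | 1Δ
t=14: Δ0=11011110 Δ1=11111110 Δ2=11110110 Δ3=10100110 Δ4=10100111 | 4Δ
t=15: Δ0=10100111 Δ1=10000111 | 1Δ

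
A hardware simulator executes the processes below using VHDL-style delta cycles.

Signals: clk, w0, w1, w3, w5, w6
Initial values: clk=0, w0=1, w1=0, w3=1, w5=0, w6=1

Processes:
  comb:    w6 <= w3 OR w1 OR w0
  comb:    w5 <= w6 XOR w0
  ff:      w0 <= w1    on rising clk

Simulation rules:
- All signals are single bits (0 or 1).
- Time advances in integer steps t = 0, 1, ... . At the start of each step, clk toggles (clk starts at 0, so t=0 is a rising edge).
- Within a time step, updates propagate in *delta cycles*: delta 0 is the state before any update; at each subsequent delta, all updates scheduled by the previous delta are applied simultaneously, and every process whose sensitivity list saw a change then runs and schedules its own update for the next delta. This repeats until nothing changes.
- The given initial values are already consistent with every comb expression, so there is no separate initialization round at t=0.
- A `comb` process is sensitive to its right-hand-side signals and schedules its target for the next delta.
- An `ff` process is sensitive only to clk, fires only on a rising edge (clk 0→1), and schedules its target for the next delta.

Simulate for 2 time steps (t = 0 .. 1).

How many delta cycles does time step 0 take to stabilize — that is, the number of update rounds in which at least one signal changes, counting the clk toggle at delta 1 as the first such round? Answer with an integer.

t0.Δ0 w1=0 w6=1 clk=0 w5=0 w3=1 w0=1
t0.Δ1 w1=0 w6=1 clk=1 w5=0 w3=1 w0=1
t0.Δ2 w1=0 w6=1 clk=1 w5=0 w3=1 w0=0
t0.Δ3 w1=0 w6=1 clk=1 w5=1 w3=1 w0=0
t1.Δ0 w1=0 w6=1 clk=1 w5=1 w3=1 w0=0
t1.Δ1 w1=0 w6=1 clk=0 w5=1 w3=1 w0=0

3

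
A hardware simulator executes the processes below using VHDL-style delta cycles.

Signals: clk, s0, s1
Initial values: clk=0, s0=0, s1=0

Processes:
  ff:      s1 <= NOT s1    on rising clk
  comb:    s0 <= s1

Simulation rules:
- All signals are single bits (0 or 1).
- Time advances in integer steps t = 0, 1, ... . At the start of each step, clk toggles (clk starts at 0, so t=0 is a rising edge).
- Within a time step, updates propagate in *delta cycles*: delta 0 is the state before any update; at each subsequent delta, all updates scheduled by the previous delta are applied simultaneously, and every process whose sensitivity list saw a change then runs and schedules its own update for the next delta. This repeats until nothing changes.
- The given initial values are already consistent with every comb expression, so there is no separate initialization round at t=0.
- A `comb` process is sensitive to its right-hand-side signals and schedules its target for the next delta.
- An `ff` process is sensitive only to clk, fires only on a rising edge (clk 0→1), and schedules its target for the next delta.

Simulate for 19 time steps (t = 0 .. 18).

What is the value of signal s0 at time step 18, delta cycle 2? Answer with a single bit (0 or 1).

1

t0.Δ0 s0=0 clk=0 s1=0
t0.Δ1 s0=0 clk=1 s1=0
t0.Δ2 s0=0 clk=1 s1=1
t0.Δ3 s0=1 clk=1 s1=1
t1.Δ0 s0=1 clk=1 s1=1
t1.Δ1 s0=1 clk=0 s1=1
t2.Δ0 s0=1 clk=0 s1=1
t2.Δ1 s0=1 clk=1 s1=1
t2.Δ2 s0=1 clk=1 s1=0
t2.Δ3 s0=0 clk=1 s1=0
t3.Δ0 s0=0 clk=1 s1=0
t3.Δ1 s0=0 clk=0 s1=0
t4.Δ0 s0=0 clk=0 s1=0
t4.Δ1 s0=0 clk=1 s1=0
t4.Δ2 s0=0 clk=1 s1=1
t4.Δ3 s0=1 clk=1 s1=1
t5.Δ0 s0=1 clk=1 s1=1
t5.Δ1 s0=1 clk=0 s1=1
t6.Δ0 s0=1 clk=0 s1=1
t6.Δ1 s0=1 clk=1 s1=1
t6.Δ2 s0=1 clk=1 s1=0
t6.Δ3 s0=0 clk=1 s1=0
t7.Δ0 s0=0 clk=1 s1=0
t7.Δ1 s0=0 clk=0 s1=0
t8.Δ0 s0=0 clk=0 s1=0
t8.Δ1 s0=0 clk=1 s1=0
t8.Δ2 s0=0 clk=1 s1=1
t8.Δ3 s0=1 clk=1 s1=1
t9.Δ0 s0=1 clk=1 s1=1
t9.Δ1 s0=1 clk=0 s1=1
t10.Δ0 s0=1 clk=0 s1=1
t10.Δ1 s0=1 clk=1 s1=1
t10.Δ2 s0=1 clk=1 s1=0
t10.Δ3 s0=0 clk=1 s1=0
t11.Δ0 s0=0 clk=1 s1=0
t11.Δ1 s0=0 clk=0 s1=0
t12.Δ0 s0=0 clk=0 s1=0
t12.Δ1 s0=0 clk=1 s1=0
t12.Δ2 s0=0 clk=1 s1=1
t12.Δ3 s0=1 clk=1 s1=1
t13.Δ0 s0=1 clk=1 s1=1
t13.Δ1 s0=1 clk=0 s1=1
t14.Δ0 s0=1 clk=0 s1=1
t14.Δ1 s0=1 clk=1 s1=1
t14.Δ2 s0=1 clk=1 s1=0
t14.Δ3 s0=0 clk=1 s1=0
t15.Δ0 s0=0 clk=1 s1=0
t15.Δ1 s0=0 clk=0 s1=0
t16.Δ0 s0=0 clk=0 s1=0
t16.Δ1 s0=0 clk=1 s1=0
t16.Δ2 s0=0 clk=1 s1=1
t16.Δ3 s0=1 clk=1 s1=1
t17.Δ0 s0=1 clk=1 s1=1
t17.Δ1 s0=1 clk=0 s1=1
t18.Δ0 s0=1 clk=0 s1=1
t18.Δ1 s0=1 clk=1 s1=1
t18.Δ2 s0=1 clk=1 s1=0
t18.Δ3 s0=0 clk=1 s1=0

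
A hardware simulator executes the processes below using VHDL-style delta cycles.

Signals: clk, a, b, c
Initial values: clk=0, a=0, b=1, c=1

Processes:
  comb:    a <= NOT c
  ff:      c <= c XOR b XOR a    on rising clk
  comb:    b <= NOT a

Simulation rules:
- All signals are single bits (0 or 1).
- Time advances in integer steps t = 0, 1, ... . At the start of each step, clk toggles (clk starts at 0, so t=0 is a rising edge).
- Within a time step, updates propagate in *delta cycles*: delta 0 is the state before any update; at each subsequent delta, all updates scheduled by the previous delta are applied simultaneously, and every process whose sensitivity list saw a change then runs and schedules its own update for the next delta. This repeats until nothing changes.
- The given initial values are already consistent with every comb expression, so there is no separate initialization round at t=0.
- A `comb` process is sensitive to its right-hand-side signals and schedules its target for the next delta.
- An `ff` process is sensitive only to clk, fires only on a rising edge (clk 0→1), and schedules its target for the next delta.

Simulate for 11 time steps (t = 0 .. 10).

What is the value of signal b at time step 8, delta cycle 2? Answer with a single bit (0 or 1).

1

[bits: clk,a,b,c]
t=0: Δ0=0011 Δ1=1011 Δ2=1010 Δ3=1110 Δ4=1100 | 4Δ
t=1: Δ0=1100 Δ1=0100 | 1Δ
t=2: Δ0=0100 Δ1=1100 Δ2=1101 Δ3=1001 Δ4=1011 | 4Δ
t=3: Δ0=1011 Δ1=0011 | 1Δ
t=4: Δ0=0011 Δ1=1011 Δ2=1010 Δ3=1110 Δ4=1100 | 4Δ
t=5: Δ0=1100 Δ1=0100 | 1Δ
t=6: Δ0=0100 Δ1=1100 Δ2=1101 Δ3=1001 Δ4=1011 | 4Δ
t=7: Δ0=1011 Δ1=0011 | 1Δ
t=8: Δ0=0011 Δ1=1011 Δ2=1010 Δ3=1110 Δ4=1100 | 4Δ
t=9: Δ0=1100 Δ1=0100 | 1Δ
t=10: Δ0=0100 Δ1=1100 Δ2=1101 Δ3=1001 Δ4=1011 | 4Δ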